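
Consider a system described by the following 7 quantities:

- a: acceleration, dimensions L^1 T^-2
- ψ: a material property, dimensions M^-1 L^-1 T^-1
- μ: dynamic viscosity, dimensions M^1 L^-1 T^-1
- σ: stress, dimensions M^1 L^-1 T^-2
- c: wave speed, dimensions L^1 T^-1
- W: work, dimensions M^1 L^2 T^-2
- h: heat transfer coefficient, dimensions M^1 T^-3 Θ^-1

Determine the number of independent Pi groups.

There are 7 variables and 4 base dimensions (M, L, T, Θ).
The dimension matrix has rank 4.
Independent dimensionless groups: 7 − 4 = 3.

3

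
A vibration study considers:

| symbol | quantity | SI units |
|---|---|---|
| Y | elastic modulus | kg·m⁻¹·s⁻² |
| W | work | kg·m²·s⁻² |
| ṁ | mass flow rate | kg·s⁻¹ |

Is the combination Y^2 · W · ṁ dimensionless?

Sum the exponent of each base dimension across the product:
  M: 2·[Y]_M + [W]_M + [ṁ]_M = 2·(1) + (1) + (1) = 4
  L: 2·[Y]_L + [W]_L + [ṁ]_L = 2·(-1) + (2) + (0) = 0
  T: 2·[Y]_T + [W]_T + [ṁ]_T = 2·(-2) + (-2) + (-1) = -7
Net dimensions [M⁴ T⁻⁷] ≠ [1] — not dimensionless.

no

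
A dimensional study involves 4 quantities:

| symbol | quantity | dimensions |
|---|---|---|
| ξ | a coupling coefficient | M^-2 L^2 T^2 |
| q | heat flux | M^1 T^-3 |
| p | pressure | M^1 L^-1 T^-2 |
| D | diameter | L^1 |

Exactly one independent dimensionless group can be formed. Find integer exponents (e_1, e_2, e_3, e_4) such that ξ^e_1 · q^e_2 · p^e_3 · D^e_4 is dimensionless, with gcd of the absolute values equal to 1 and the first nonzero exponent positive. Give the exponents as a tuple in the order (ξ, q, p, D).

M: e_1·(-2) + e_2·(1) + e_3·(1) + e_4·(0) = 0
L: e_1·(2) + e_2·(0) + e_3·(-1) + e_4·(1) = 0
T: e_1·(2) + e_2·(-3) + e_3·(-2) + e_4·(0) = 0
Solving this homogeneous linear system for the smallest-integer solution (first nonzero entry positive) gives (1, -2, 4, 2).

(1, -2, 4, 2)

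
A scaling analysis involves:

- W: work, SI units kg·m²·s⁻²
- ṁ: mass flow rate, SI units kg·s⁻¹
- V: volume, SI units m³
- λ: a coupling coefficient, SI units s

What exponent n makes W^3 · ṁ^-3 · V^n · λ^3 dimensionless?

-2

Balance the L exponent: (3)·n from V, plus 3·(2) − 3·(0) + 3·(0) = 6 from the rest, must sum to zero.
3n + 6 = 0, so n = -2.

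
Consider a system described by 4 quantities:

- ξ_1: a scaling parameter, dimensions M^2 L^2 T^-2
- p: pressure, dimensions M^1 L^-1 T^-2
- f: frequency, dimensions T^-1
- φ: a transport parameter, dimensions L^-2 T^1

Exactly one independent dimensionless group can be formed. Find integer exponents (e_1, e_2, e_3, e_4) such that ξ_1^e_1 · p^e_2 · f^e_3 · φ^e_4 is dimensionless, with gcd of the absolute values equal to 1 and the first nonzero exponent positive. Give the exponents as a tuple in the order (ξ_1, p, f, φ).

M: e_1·(2) + e_2·(1) + e_3·(0) + e_4·(0) = 0
L: e_1·(2) + e_2·(-1) + e_3·(0) + e_4·(-2) = 0
T: e_1·(-2) + e_2·(-2) + e_3·(-1) + e_4·(1) = 0
Solving this homogeneous linear system for the smallest-integer solution (first nonzero entry positive) gives (1, -2, 4, 2).

(1, -2, 4, 2)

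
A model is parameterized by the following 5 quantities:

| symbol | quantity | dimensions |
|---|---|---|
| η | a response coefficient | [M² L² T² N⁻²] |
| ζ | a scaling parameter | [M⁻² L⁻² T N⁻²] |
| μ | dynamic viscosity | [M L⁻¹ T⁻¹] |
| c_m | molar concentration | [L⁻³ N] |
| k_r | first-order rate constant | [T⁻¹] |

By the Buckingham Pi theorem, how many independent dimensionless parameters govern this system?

There are 5 variables and 4 base dimensions (M, L, T, N).
The dimension matrix has rank 4.
Independent dimensionless groups: 5 − 4 = 1.

1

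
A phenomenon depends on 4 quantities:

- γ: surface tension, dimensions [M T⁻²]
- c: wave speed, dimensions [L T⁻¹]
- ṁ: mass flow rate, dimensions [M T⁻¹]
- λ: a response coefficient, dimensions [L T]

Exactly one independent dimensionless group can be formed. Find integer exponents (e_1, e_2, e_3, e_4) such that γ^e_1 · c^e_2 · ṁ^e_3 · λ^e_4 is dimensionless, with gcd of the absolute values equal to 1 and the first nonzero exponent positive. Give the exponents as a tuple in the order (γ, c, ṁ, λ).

(2, -1, -2, 1)

M: e_1·(1) + e_2·(0) + e_3·(1) + e_4·(0) = 0
L: e_1·(0) + e_2·(1) + e_3·(0) + e_4·(1) = 0
T: e_1·(-2) + e_2·(-1) + e_3·(-1) + e_4·(1) = 0
Solving this homogeneous linear system for the smallest-integer solution (first nonzero entry positive) gives (2, -1, -2, 1).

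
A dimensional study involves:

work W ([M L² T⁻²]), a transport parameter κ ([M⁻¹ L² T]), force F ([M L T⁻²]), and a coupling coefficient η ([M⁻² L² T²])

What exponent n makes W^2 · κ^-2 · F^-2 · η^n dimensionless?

1

Balance the M exponent: (-2)·n from η, plus 2·(1) − 2·(-1) − 2·(1) = 2 from the rest, must sum to zero.
-2n + 2 = 0, so n = 1.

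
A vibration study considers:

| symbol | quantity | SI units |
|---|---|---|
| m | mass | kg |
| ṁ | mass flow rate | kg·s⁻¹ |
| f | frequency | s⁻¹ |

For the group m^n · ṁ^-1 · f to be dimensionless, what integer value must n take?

1

Balance the M exponent: (1)·n from m, plus −(1) + (0) = -1 from the rest, must sum to zero.
n − 1 = 0, so n = 1.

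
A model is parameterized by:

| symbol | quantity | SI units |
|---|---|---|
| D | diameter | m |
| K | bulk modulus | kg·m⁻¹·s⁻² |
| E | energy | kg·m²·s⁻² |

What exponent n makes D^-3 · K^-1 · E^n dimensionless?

Balance the M exponent: (1)·n from E, plus −3·(0) − (1) = -1 from the rest, must sum to zero.
n − 1 = 0, so n = 1.

1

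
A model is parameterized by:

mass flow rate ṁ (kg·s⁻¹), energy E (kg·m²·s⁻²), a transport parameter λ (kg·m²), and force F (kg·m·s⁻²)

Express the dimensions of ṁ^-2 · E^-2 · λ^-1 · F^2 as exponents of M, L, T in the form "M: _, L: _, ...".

Collect each base-dimension exponent across the product:
  M: −2·(1) − 2·(1) − (1) + 2·(1) = -3
  L: −2·(0) − 2·(2) − (2) + 2·(1) = -4
  T: −2·(-1) − 2·(-2) − (0) + 2·(-2) = 2
So the dimensions are [M⁻³ L⁻⁴ T²].

M: -3, L: -4, T: 2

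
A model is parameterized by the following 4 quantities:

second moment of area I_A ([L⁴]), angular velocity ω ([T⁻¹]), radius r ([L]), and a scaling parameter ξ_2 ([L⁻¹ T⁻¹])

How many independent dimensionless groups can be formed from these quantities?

There are 4 variables and 2 base dimensions (L, T).
The dimension matrix has rank 2.
Independent dimensionless groups: 4 − 2 = 2.

2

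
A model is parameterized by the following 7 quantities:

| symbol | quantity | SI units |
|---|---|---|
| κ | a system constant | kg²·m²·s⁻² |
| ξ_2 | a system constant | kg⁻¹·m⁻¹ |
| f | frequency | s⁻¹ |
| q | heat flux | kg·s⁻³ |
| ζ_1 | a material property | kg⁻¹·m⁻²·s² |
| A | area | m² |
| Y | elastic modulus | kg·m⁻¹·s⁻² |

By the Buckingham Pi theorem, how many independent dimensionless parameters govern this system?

There are 7 variables and 3 base dimensions (M, L, T).
The dimension matrix has rank 3.
Independent dimensionless groups: 7 − 3 = 4.

4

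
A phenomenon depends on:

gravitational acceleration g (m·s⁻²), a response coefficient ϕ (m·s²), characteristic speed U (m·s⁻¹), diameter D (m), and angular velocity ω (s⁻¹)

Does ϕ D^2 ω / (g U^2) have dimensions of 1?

Sum the exponent of each base dimension across the product:
  L: −[g]_L + [ϕ]_L − 2·[U]_L + 2·[D]_L + [ω]_L = −(1) + (1) − 2·(1) + 2·(1) + (0) = 0
  T: −[g]_T + [ϕ]_T − 2·[U]_T + 2·[D]_T + [ω]_T = −(-2) + (2) − 2·(-1) + 2·(0) + (-1) = 5
Net dimensions [T⁵] ≠ [1] — not dimensionless.

no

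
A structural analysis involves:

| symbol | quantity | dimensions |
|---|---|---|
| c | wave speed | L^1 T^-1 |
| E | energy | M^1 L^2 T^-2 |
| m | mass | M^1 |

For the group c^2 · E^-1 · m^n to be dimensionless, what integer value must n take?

1

Balance the M exponent: (1)·n from m, plus 2·(0) − (1) = -1 from the rest, must sum to zero.
n − 1 = 0, so n = 1.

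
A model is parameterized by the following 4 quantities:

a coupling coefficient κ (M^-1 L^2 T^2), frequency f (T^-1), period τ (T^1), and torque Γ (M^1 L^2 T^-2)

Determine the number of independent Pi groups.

There are 4 variables and 3 base dimensions (M, L, T).
The dimension matrix has rank 3.
Independent dimensionless groups: 4 − 3 = 1.

1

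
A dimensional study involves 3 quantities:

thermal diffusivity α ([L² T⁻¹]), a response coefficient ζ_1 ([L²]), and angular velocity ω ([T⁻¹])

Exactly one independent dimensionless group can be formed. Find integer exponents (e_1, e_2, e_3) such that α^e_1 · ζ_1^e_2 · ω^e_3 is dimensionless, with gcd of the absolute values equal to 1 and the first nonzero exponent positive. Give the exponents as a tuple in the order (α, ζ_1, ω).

(1, -1, -1)

L: e_1·(2) + e_2·(2) + e_3·(0) = 0
T: e_1·(-1) + e_2·(0) + e_3·(-1) = 0
Solving this homogeneous linear system for the smallest-integer solution (first nonzero entry positive) gives (1, -1, -1).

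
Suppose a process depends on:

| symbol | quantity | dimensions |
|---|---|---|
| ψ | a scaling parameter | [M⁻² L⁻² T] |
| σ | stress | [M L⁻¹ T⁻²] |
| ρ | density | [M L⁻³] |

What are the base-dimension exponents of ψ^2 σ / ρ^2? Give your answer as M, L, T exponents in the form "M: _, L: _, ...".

Collect each base-dimension exponent across the product:
  M: 2·(-2) + (1) − 2·(1) = -5
  L: 2·(-2) + (-1) − 2·(-3) = 1
  T: 2·(1) + (-2) − 2·(0) = 0
So the dimensions are [M⁻⁵ L].

M: -5, L: 1, T: 0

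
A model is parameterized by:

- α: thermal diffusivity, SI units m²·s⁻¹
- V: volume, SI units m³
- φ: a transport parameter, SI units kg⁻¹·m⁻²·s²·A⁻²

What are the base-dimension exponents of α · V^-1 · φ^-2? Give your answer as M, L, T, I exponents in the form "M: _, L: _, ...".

Collect each base-dimension exponent across the product:
  M: (0) − (0) − 2·(-1) = 2
  L: (2) − (3) − 2·(-2) = 3
  T: (-1) − (0) − 2·(2) = -5
  I: (0) − (0) − 2·(-2) = 4
So the dimensions are [M² L³ T⁻⁵ I⁴].

M: 2, L: 3, T: -5, I: 4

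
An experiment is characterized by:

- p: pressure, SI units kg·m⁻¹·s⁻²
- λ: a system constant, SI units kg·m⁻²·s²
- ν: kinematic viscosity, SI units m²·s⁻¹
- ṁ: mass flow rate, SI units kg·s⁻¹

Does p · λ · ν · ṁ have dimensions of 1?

Sum the exponent of each base dimension across the product:
  M: [p]_M + [λ]_M + [ν]_M + [ṁ]_M = (1) + (1) + (0) + (1) = 3
  L: [p]_L + [λ]_L + [ν]_L + [ṁ]_L = (-1) + (-2) + (2) + (0) = -1
  T: [p]_T + [λ]_T + [ν]_T + [ṁ]_T = (-2) + (2) + (-1) + (-1) = -2
Net dimensions [M³ L⁻¹ T⁻²] ≠ [1] — not dimensionless.

no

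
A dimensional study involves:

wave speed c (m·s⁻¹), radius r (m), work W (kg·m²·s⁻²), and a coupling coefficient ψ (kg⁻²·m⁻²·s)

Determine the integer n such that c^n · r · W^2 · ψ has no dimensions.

-3

Balance the L exponent: (1)·n from c, plus (1) + 2·(2) + (-2) = 3 from the rest, must sum to zero.
n + 3 = 0, so n = -3.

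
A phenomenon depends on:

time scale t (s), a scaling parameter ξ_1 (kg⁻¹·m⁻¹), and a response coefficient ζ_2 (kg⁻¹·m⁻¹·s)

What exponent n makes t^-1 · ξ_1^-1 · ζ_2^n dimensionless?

Balance the M exponent: (-1)·n from ζ_2, plus −(0) − (-1) = 1 from the rest, must sum to zero.
−n + 1 = 0, so n = 1.

1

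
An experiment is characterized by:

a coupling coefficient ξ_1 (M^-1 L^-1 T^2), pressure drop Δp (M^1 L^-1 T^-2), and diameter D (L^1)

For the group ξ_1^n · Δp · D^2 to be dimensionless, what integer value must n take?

1

Balance the M exponent: (-1)·n from ξ_1, plus (1) + 2·(0) = 1 from the rest, must sum to zero.
−n + 1 = 0, so n = 1.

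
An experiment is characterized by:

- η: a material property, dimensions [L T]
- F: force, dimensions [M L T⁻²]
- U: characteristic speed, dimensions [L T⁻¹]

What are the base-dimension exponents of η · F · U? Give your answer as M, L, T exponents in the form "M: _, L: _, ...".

M: 1, L: 3, T: -2

Collect each base-dimension exponent across the product:
  M: (0) + (1) + (0) = 1
  L: (1) + (1) + (1) = 3
  T: (1) + (-2) + (-1) = -2
So the dimensions are [M L³ T⁻²].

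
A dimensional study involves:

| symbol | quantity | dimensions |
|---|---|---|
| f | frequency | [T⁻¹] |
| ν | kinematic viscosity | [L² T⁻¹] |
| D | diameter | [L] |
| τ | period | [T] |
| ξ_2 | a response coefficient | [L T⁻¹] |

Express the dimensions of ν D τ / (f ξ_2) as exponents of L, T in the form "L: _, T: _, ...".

L: 2, T: 2

Collect each base-dimension exponent across the product:
  L: −(0) + (2) + (1) + (0) − (1) = 2
  T: −(-1) + (-1) + (0) + (1) − (-1) = 2
So the dimensions are [L² T²].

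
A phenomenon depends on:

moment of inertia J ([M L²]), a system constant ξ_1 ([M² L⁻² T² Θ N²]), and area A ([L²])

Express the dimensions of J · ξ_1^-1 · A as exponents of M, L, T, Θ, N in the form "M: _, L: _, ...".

M: -1, L: 6, T: -2, Θ: -1, N: -2

Collect each base-dimension exponent across the product:
  M: (1) − (2) + (0) = -1
  L: (2) − (-2) + (2) = 6
  T: (0) − (2) + (0) = -2
  Θ: (0) − (1) + (0) = -1
  N: (0) − (2) + (0) = -2
So the dimensions are [M⁻¹ L⁶ T⁻² Θ⁻¹ N⁻²].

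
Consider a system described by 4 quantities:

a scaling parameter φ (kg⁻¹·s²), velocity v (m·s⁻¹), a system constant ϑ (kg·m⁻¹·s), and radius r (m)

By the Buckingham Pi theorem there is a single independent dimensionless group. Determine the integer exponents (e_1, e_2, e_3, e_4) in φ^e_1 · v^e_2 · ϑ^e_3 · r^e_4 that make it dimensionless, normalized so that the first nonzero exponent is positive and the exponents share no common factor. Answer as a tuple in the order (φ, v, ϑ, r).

(1, 3, 1, -2)

M: e_1·(-1) + e_2·(0) + e_3·(1) + e_4·(0) = 0
L: e_1·(0) + e_2·(1) + e_3·(-1) + e_4·(1) = 0
T: e_1·(2) + e_2·(-1) + e_3·(1) + e_4·(0) = 0
Solving this homogeneous linear system for the smallest-integer solution (first nonzero entry positive) gives (1, 3, 1, -2).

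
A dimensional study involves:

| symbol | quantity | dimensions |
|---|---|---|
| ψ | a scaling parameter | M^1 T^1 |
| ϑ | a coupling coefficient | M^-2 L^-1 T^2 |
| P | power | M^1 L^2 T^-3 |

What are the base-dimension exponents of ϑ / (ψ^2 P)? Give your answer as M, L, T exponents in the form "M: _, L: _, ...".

M: -5, L: -3, T: 3

Collect each base-dimension exponent across the product:
  M: −2·(1) + (-2) − (1) = -5
  L: −2·(0) + (-1) − (2) = -3
  T: −2·(1) + (2) − (-3) = 3
So the dimensions are [M⁻⁵ L⁻³ T³].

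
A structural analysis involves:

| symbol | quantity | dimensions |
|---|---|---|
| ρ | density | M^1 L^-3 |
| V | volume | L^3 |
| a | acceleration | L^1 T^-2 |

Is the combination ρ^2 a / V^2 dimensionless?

Sum the exponent of each base dimension across the product:
  M: 2·[ρ]_M − 2·[V]_M + [a]_M = 2·(1) − 2·(0) + (0) = 2
  L: 2·[ρ]_L − 2·[V]_L + [a]_L = 2·(-3) − 2·(3) + (1) = -11
  T: 2·[ρ]_T − 2·[V]_T + [a]_T = 2·(0) − 2·(0) + (-2) = -2
Net dimensions [M² L⁻¹¹ T⁻²] ≠ [1] — not dimensionless.

no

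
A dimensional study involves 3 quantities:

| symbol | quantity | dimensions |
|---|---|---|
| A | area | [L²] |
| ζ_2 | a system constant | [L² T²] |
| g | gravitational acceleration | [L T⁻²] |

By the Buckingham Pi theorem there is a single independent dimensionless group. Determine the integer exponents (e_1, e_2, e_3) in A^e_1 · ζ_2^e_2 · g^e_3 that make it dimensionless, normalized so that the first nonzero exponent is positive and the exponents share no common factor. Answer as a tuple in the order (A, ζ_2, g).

L: e_1·(2) + e_2·(2) + e_3·(1) = 0
T: e_1·(0) + e_2·(2) + e_3·(-2) = 0
Solving this homogeneous linear system for the smallest-integer solution (first nonzero entry positive) gives (3, -2, -2).

(3, -2, -2)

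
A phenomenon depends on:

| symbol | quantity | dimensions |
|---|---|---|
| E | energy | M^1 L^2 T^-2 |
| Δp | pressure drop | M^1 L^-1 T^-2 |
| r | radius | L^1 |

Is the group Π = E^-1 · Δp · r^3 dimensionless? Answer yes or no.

yes

Sum the exponent of each base dimension across the product:
  M: −[E]_M + [Δp]_M + 3·[r]_M = −(1) + (1) + 3·(0) = 0
  L: −[E]_L + [Δp]_L + 3·[r]_L = −(2) + (-1) + 3·(1) = 0
  T: −[E]_T + [Δp]_T + 3·[r]_T = −(-2) + (-2) + 3·(0) = 0
  Θ: −[E]_Θ + [Δp]_Θ + 3·[r]_Θ = −(0) + (0) + 3·(0) = 0
All base exponents vanish — dimensionless.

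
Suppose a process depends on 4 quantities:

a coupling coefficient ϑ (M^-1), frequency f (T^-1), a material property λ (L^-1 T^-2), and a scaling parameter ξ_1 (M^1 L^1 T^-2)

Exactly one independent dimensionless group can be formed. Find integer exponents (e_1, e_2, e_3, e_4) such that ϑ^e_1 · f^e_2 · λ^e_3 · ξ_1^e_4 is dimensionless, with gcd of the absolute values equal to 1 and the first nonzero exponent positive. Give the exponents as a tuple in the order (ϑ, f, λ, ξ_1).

M: e_1·(-1) + e_2·(0) + e_3·(0) + e_4·(1) = 0
L: e_1·(0) + e_2·(0) + e_3·(-1) + e_4·(1) = 0
T: e_1·(0) + e_2·(-1) + e_3·(-2) + e_4·(-2) = 0
Solving this homogeneous linear system for the smallest-integer solution (first nonzero entry positive) gives (1, -4, 1, 1).

(1, -4, 1, 1)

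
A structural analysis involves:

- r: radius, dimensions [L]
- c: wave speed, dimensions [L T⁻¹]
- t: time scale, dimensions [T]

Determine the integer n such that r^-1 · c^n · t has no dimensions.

Balance the L exponent: (1)·n from c, plus −(1) + (0) = -1 from the rest, must sum to zero.
n − 1 = 0, so n = 1.

1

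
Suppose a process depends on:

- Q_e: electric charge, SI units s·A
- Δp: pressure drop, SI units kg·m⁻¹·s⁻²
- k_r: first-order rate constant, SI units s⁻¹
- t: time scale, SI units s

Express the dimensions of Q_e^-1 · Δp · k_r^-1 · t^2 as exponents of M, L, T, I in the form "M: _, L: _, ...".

Collect each base-dimension exponent across the product:
  M: −(0) + (1) − (0) + 2·(0) = 1
  L: −(0) + (-1) − (0) + 2·(0) = -1
  T: −(1) + (-2) − (-1) + 2·(1) = 0
  I: −(1) + (0) − (0) + 2·(0) = -1
So the dimensions are [M L⁻¹ I⁻¹].

M: 1, L: -1, T: 0, I: -1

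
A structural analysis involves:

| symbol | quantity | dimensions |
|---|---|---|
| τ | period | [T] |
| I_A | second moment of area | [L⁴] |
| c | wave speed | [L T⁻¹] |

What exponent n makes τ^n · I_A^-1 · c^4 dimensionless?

4

Balance the T exponent: (1)·n from τ, plus −(0) + 4·(-1) = -4 from the rest, must sum to zero.
n − 4 = 0, so n = 4.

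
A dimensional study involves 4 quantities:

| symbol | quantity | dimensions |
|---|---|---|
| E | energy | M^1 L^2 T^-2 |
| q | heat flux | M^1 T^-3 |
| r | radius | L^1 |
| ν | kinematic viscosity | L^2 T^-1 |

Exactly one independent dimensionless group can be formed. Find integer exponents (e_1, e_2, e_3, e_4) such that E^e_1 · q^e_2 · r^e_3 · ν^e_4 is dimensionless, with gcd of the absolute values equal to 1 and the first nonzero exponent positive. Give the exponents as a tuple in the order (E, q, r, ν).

M: e_1·(1) + e_2·(1) + e_3·(0) + e_4·(0) = 0
L: e_1·(2) + e_2·(0) + e_3·(1) + e_4·(2) = 0
T: e_1·(-2) + e_2·(-3) + e_3·(0) + e_4·(-1) = 0
Solving this homogeneous linear system for the smallest-integer solution (first nonzero entry positive) gives (1, -1, -4, 1).

(1, -1, -4, 1)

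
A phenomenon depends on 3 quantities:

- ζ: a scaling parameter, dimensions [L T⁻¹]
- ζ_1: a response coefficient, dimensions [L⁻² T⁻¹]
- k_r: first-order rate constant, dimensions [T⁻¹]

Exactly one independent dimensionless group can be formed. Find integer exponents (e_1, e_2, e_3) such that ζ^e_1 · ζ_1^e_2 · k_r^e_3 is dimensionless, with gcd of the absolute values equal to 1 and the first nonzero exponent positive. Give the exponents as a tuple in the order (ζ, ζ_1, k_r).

L: e_1·(1) + e_2·(-2) + e_3·(0) = 0
T: e_1·(-1) + e_2·(-1) + e_3·(-1) = 0
Solving this homogeneous linear system for the smallest-integer solution (first nonzero entry positive) gives (2, 1, -3).

(2, 1, -3)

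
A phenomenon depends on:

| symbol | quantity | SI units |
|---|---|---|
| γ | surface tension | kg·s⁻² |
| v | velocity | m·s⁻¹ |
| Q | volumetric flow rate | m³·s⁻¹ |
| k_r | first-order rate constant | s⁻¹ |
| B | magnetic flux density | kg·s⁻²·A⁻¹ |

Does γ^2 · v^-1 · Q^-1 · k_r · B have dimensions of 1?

no

Sum the exponent of each base dimension across the product:
  M: 2·[γ]_M − [v]_M − [Q]_M + [k_r]_M + [B]_M = 2·(1) − (0) − (0) + (0) + (1) = 3
  L: 2·[γ]_L − [v]_L − [Q]_L + [k_r]_L + [B]_L = 2·(0) − (1) − (3) + (0) + (0) = -4
  T: 2·[γ]_T − [v]_T − [Q]_T + [k_r]_T + [B]_T = 2·(-2) − (-1) − (-1) + (-1) + (-2) = -5
  I: 2·[γ]_I − [v]_I − [Q]_I + [k_r]_I + [B]_I = 2·(0) − (0) − (0) + (0) + (-1) = -1
Net dimensions [M³ L⁻⁴ T⁻⁵ I⁻¹] ≠ [1] — not dimensionless.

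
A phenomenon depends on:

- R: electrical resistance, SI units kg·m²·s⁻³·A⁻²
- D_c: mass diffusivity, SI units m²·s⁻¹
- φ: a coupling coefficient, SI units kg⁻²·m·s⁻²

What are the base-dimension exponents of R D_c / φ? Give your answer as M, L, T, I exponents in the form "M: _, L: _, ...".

Collect each base-dimension exponent across the product:
  M: (1) + (0) − (-2) = 3
  L: (2) + (2) − (1) = 3
  T: (-3) + (-1) − (-2) = -2
  I: (-2) + (0) − (0) = -2
So the dimensions are [M³ L³ T⁻² I⁻²].

M: 3, L: 3, T: -2, I: -2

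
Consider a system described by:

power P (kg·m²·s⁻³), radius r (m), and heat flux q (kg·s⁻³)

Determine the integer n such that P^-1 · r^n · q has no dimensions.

Balance the L exponent: (1)·n from r, plus −(2) + (0) = -2 from the rest, must sum to zero.
n − 2 = 0, so n = 2.

2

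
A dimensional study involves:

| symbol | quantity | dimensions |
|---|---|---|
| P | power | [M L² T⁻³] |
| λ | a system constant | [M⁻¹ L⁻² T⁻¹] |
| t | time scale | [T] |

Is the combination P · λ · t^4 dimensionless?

yes

Sum the exponent of each base dimension across the product:
  M: [P]_M + [λ]_M + 4·[t]_M = (1) + (-1) + 4·(0) = 0
  L: [P]_L + [λ]_L + 4·[t]_L = (2) + (-2) + 4·(0) = 0
  T: [P]_T + [λ]_T + 4·[t]_T = (-3) + (-1) + 4·(1) = 0
All base exponents vanish — dimensionless.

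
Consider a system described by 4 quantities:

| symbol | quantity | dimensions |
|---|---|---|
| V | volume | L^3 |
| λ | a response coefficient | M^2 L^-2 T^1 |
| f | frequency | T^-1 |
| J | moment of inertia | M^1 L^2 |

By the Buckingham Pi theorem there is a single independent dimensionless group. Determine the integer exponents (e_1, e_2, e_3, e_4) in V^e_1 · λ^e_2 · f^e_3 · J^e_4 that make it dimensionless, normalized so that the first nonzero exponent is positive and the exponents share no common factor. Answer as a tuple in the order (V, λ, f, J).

M: e_1·(0) + e_2·(2) + e_3·(0) + e_4·(1) = 0
L: e_1·(3) + e_2·(-2) + e_3·(0) + e_4·(2) = 0
T: e_1·(0) + e_2·(1) + e_3·(-1) + e_4·(0) = 0
Solving this homogeneous linear system for the smallest-integer solution (first nonzero entry positive) gives (2, 1, 1, -2).

(2, 1, 1, -2)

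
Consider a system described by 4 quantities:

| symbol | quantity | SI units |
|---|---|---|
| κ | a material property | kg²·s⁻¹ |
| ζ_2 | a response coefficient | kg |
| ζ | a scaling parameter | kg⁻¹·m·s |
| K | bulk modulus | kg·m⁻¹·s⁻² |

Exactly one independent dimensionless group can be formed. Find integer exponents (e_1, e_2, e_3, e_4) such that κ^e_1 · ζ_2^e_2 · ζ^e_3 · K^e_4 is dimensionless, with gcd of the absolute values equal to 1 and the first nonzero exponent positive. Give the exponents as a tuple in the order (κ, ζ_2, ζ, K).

(1, -2, -1, -1)

M: e_1·(2) + e_2·(1) + e_3·(-1) + e_4·(1) = 0
L: e_1·(0) + e_2·(0) + e_3·(1) + e_4·(-1) = 0
T: e_1·(-1) + e_2·(0) + e_3·(1) + e_4·(-2) = 0
Solving this homogeneous linear system for the smallest-integer solution (first nonzero entry positive) gives (1, -2, -1, -1).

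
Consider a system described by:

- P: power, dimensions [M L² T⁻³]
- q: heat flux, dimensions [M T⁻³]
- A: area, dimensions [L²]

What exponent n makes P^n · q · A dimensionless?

Balance the M exponent: (1)·n from P, plus (1) + (0) = 1 from the rest, must sum to zero.
n + 1 = 0, so n = -1.

-1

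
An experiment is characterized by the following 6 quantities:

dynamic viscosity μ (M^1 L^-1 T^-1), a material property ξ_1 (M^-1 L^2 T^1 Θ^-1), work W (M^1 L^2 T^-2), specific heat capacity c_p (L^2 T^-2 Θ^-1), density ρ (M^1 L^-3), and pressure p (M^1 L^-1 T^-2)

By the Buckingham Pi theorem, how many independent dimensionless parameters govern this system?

There are 6 variables and 4 base dimensions (M, L, T, Θ).
The dimension matrix has rank 4.
Independent dimensionless groups: 6 − 4 = 2.

2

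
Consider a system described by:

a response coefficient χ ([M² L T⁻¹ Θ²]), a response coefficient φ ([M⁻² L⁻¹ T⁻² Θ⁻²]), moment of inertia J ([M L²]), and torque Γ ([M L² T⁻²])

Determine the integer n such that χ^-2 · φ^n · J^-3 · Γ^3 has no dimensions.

Balance the M exponent: (-2)·n from φ, plus −2·(2) − 3·(1) + 3·(1) = -4 from the rest, must sum to zero.
-2n − 4 = 0, so n = -2.

-2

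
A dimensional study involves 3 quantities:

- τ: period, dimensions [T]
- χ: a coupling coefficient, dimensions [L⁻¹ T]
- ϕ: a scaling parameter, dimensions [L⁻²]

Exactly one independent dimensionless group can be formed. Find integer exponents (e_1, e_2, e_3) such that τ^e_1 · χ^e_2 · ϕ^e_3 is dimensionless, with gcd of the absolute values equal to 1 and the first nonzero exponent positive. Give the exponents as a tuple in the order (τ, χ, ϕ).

L: e_1·(0) + e_2·(-1) + e_3·(-2) = 0
T: e_1·(1) + e_2·(1) + e_3·(0) = 0
Solving this homogeneous linear system for the smallest-integer solution (first nonzero entry positive) gives (2, -2, 1).

(2, -2, 1)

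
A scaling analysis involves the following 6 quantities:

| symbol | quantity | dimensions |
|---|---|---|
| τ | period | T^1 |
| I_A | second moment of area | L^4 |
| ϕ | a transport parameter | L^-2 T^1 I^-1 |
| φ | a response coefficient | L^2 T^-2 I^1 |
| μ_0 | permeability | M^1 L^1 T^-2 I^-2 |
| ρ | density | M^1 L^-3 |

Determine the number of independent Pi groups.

2

There are 6 variables and 4 base dimensions (M, L, T, I).
The dimension matrix has rank 4.
Independent dimensionless groups: 6 − 4 = 2.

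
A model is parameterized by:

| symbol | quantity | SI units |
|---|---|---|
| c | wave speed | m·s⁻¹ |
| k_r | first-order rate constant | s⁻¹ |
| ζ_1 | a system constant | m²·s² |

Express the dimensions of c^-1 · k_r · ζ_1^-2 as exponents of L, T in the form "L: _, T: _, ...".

Collect each base-dimension exponent across the product:
  L: −(1) + (0) − 2·(2) = -5
  T: −(-1) + (-1) − 2·(2) = -4
So the dimensions are [L⁻⁵ T⁻⁴].

L: -5, T: -4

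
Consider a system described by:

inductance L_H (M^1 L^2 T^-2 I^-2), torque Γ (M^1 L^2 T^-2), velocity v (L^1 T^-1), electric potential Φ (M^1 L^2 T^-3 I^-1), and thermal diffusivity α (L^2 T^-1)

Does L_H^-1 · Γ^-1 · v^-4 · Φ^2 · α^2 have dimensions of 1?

Sum the exponent of each base dimension across the product:
  M: −[L_H]_M − [Γ]_M − 4·[v]_M + 2·[Φ]_M + 2·[α]_M = −(1) − (1) − 4·(0) + 2·(1) + 2·(0) = 0
  L: −[L_H]_L − [Γ]_L − 4·[v]_L + 2·[Φ]_L + 2·[α]_L = −(2) − (2) − 4·(1) + 2·(2) + 2·(2) = 0
  T: −[L_H]_T − [Γ]_T − 4·[v]_T + 2·[Φ]_T + 2·[α]_T = −(-2) − (-2) − 4·(-1) + 2·(-3) + 2·(-1) = 0
  I: −[L_H]_I − [Γ]_I − 4·[v]_I + 2·[Φ]_I + 2·[α]_I = −(-2) − (0) − 4·(0) + 2·(-1) + 2·(0) = 0
All base exponents vanish — dimensionless.

yes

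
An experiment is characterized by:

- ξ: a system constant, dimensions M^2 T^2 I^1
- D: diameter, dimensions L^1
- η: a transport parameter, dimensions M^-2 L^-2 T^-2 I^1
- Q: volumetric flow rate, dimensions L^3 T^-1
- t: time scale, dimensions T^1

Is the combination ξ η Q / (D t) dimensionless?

Sum the exponent of each base dimension across the product:
  M: [ξ]_M − [D]_M + [η]_M + [Q]_M − [t]_M = (2) − (0) + (-2) + (0) − (0) = 0
  L: [ξ]_L − [D]_L + [η]_L + [Q]_L − [t]_L = (0) − (1) + (-2) + (3) − (0) = 0
  T: [ξ]_T − [D]_T + [η]_T + [Q]_T − [t]_T = (2) − (0) + (-2) + (-1) − (1) = -2
  I: [ξ]_I − [D]_I + [η]_I + [Q]_I − [t]_I = (1) − (0) + (1) + (0) − (0) = 2
Net dimensions [T⁻² I²] ≠ [1] — not dimensionless.

no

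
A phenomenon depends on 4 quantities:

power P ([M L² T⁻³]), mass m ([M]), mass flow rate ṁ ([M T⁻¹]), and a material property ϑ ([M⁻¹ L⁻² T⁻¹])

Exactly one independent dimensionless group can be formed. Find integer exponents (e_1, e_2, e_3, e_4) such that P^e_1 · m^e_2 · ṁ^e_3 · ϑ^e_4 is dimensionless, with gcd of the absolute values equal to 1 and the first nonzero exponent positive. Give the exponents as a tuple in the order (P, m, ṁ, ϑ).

M: e_1·(1) + e_2·(1) + e_3·(1) + e_4·(-1) = 0
L: e_1·(2) + e_2·(0) + e_3·(0) + e_4·(-2) = 0
T: e_1·(-3) + e_2·(0) + e_3·(-1) + e_4·(-1) = 0
Solving this homogeneous linear system for the smallest-integer solution (first nonzero entry positive) gives (1, 4, -4, 1).

(1, 4, -4, 1)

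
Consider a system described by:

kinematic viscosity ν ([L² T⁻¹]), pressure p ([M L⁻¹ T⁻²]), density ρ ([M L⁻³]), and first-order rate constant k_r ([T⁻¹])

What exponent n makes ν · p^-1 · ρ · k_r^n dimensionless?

1

Balance the T exponent: (-1)·n from k_r, plus (-1) − (-2) + (0) = 1 from the rest, must sum to zero.
−n + 1 = 0, so n = 1.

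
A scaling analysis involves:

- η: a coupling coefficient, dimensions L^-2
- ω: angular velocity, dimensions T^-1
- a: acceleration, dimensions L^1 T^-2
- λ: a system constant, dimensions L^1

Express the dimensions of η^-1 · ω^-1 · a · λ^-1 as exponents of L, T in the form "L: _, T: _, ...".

Collect each base-dimension exponent across the product:
  L: −(-2) − (0) + (1) − (1) = 2
  T: −(0) − (-1) + (-2) − (0) = -1
So the dimensions are [L² T⁻¹].

L: 2, T: -1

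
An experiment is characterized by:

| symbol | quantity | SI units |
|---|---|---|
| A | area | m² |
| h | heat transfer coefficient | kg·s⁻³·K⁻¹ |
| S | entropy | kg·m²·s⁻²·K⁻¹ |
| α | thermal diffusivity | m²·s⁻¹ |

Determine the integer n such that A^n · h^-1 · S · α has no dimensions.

Balance the L exponent: (2)·n from A, plus −(0) + (2) + (2) = 4 from the rest, must sum to zero.
2n + 4 = 0, so n = -2.

-2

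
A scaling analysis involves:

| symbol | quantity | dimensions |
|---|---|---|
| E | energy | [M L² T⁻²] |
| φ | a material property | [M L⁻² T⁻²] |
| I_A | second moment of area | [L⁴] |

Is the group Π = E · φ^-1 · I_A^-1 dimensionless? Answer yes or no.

yes

Sum the exponent of each base dimension across the product:
  M: [E]_M − [φ]_M − [I_A]_M = (1) − (1) − (0) = 0
  L: [E]_L − [φ]_L − [I_A]_L = (2) − (-2) − (4) = 0
  T: [E]_T − [φ]_T − [I_A]_T = (-2) − (-2) − (0) = 0
All base exponents vanish — dimensionless.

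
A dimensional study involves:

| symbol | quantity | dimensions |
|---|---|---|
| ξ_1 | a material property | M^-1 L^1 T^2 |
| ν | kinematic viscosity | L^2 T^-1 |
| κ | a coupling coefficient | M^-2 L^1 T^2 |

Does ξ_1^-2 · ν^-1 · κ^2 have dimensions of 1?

no

Sum the exponent of each base dimension across the product:
  M: −2·[ξ_1]_M − [ν]_M + 2·[κ]_M = −2·(-1) − (0) + 2·(-2) = -2
  L: −2·[ξ_1]_L − [ν]_L + 2·[κ]_L = −2·(1) − (2) + 2·(1) = -2
  T: −2·[ξ_1]_T − [ν]_T + 2·[κ]_T = −2·(2) − (-1) + 2·(2) = 1
Net dimensions [M⁻² L⁻² T] ≠ [1] — not dimensionless.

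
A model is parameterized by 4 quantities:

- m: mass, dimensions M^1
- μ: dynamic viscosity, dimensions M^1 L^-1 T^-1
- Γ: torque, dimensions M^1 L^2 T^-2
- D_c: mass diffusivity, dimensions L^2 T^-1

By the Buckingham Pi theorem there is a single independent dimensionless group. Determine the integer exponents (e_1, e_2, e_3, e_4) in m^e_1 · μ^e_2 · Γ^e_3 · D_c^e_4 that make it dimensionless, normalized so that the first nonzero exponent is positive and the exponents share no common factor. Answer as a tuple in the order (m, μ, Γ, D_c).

M: e_1·(1) + e_2·(1) + e_3·(1) + e_4·(0) = 0
L: e_1·(0) + e_2·(-1) + e_3·(2) + e_4·(2) = 0
T: e_1·(0) + e_2·(-1) + e_3·(-2) + e_4·(-1) = 0
Solving this homogeneous linear system for the smallest-integer solution (first nonzero entry positive) gives (1, 2, -3, 4).

(1, 2, -3, 4)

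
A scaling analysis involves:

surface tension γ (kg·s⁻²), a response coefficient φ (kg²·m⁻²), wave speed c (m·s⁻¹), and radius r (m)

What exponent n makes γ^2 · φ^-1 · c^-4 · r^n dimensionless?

Balance the L exponent: (1)·n from r, plus 2·(0) − (-2) − 4·(1) = -2 from the rest, must sum to zero.
n − 2 = 0, so n = 2.

2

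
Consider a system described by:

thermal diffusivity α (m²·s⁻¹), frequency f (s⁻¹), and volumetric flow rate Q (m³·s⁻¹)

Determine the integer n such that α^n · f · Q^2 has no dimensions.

Balance the L exponent: (2)·n from α, plus (0) + 2·(3) = 6 from the rest, must sum to zero.
2n + 6 = 0, so n = -3.

-3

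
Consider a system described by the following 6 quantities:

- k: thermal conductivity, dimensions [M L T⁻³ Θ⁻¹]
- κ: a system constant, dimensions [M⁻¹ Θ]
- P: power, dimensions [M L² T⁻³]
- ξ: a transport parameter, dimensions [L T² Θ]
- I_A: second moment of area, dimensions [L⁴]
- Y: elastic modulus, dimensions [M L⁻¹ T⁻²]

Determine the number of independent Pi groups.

There are 6 variables and 4 base dimensions (M, L, T, Θ).
The dimension matrix has rank 4.
Independent dimensionless groups: 6 − 4 = 2.

2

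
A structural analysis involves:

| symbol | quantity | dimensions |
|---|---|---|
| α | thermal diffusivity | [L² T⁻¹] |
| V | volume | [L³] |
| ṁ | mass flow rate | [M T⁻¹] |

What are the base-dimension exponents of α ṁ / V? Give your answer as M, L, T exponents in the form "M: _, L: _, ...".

Collect each base-dimension exponent across the product:
  M: (0) − (0) + (1) = 1
  L: (2) − (3) + (0) = -1
  T: (-1) − (0) + (-1) = -2
So the dimensions are [M L⁻¹ T⁻²].

M: 1, L: -1, T: -2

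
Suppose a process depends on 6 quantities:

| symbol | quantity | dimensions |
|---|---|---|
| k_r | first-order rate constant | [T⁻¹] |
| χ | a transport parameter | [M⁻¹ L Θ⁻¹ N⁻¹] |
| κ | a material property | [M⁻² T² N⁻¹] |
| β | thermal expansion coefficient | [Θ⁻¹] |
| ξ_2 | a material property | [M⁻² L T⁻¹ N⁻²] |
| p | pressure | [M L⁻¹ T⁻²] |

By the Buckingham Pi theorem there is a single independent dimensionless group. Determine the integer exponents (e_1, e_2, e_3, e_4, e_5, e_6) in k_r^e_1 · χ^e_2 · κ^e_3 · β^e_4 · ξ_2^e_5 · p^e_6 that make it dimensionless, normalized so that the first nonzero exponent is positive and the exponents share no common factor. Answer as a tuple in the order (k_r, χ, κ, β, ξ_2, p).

(2, 3, 1, -3, -2, 1)

M: e_1·(0) + e_2·(-1) + e_3·(-2) + e_4·(0) + e_5·(-2) + e_6·(1) = 0
L: e_1·(0) + e_2·(1) + e_3·(0) + e_4·(0) + e_5·(1) + e_6·(-1) = 0
T: e_1·(-1) + e_2·(0) + e_3·(2) + e_4·(0) + e_5·(-1) + e_6·(-2) = 0
Θ: e_1·(0) + e_2·(-1) + e_3·(0) + e_4·(-1) + e_5·(0) + e_6·(0) = 0
N: e_1·(0) + e_2·(-1) + e_3·(-1) + e_4·(0) + e_5·(-2) + e_6·(0) = 0
Solving this homogeneous linear system for the smallest-integer solution (first nonzero entry positive) gives (2, 3, 1, -3, -2, 1).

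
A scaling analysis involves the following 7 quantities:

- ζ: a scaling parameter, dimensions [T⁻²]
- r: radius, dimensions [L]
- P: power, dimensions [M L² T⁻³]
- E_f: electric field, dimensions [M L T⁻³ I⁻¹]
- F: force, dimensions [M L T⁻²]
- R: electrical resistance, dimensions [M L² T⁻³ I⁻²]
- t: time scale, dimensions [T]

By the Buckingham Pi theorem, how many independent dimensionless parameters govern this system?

There are 7 variables and 4 base dimensions (M, L, T, I).
The dimension matrix has rank 4.
Independent dimensionless groups: 7 − 4 = 3.

3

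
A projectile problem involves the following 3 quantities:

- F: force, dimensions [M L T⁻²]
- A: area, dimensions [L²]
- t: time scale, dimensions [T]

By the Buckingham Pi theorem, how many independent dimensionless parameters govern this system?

0

There are 3 variables and 3 base dimensions (M, L, T).
The dimension matrix has rank 3.
Independent dimensionless groups: 3 − 3 = 0.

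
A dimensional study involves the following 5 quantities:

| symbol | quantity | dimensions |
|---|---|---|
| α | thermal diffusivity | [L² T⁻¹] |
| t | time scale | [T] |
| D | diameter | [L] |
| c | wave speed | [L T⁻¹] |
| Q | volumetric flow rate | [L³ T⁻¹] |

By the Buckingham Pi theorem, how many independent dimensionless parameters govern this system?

There are 5 variables and 2 base dimensions (L, T).
The dimension matrix has rank 2.
Independent dimensionless groups: 5 − 2 = 3.

3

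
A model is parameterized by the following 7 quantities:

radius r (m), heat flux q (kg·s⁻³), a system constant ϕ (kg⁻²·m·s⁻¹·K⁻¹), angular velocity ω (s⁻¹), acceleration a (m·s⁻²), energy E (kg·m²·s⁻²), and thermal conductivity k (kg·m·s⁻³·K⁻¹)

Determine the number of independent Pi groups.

There are 7 variables and 4 base dimensions (M, L, T, Θ).
The dimension matrix has rank 4.
Independent dimensionless groups: 7 − 4 = 3.

3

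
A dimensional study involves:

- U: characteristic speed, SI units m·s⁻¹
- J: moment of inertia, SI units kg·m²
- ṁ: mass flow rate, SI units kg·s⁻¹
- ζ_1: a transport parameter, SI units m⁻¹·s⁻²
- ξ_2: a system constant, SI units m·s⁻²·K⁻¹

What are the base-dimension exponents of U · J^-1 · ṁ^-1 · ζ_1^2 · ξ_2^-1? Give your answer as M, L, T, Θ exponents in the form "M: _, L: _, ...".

M: -2, L: -4, T: -2, Θ: 1

Collect each base-dimension exponent across the product:
  M: (0) − (1) − (1) + 2·(0) − (0) = -2
  L: (1) − (2) − (0) + 2·(-1) − (1) = -4
  T: (-1) − (0) − (-1) + 2·(-2) − (-2) = -2
  Θ: (0) − (0) − (0) + 2·(0) − (-1) = 1
So the dimensions are [M⁻² L⁻⁴ T⁻² Θ].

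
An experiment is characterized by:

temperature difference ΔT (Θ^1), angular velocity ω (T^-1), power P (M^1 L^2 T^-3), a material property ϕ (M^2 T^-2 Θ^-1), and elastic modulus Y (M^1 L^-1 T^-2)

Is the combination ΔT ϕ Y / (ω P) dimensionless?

Sum the exponent of each base dimension across the product:
  M: [ΔT]_M − [ω]_M − [P]_M + [ϕ]_M + [Y]_M = (0) − (0) − (1) + (2) + (1) = 2
  L: [ΔT]_L − [ω]_L − [P]_L + [ϕ]_L + [Y]_L = (0) − (0) − (2) + (0) + (-1) = -3
  T: [ΔT]_T − [ω]_T − [P]_T + [ϕ]_T + [Y]_T = (0) − (-1) − (-3) + (-2) + (-2) = 0
  Θ: [ΔT]_Θ − [ω]_Θ − [P]_Θ + [ϕ]_Θ + [Y]_Θ = (1) − (0) − (0) + (-1) + (0) = 0
Net dimensions [M² L⁻³] ≠ [1] — not dimensionless.

no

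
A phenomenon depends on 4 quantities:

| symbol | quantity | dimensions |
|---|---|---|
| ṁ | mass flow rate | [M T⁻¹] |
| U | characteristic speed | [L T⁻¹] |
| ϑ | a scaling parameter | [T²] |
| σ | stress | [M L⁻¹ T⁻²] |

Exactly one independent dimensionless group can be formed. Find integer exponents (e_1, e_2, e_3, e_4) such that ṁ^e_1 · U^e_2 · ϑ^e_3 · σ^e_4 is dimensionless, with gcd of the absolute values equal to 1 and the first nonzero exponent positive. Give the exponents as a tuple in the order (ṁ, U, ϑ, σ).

M: e_1·(1) + e_2·(0) + e_3·(0) + e_4·(1) = 0
L: e_1·(0) + e_2·(1) + e_3·(0) + e_4·(-1) = 0
T: e_1·(-1) + e_2·(-1) + e_3·(2) + e_4·(-2) = 0
Solving this homogeneous linear system for the smallest-integer solution (first nonzero entry positive) gives (1, -1, -1, -1).

(1, -1, -1, -1)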